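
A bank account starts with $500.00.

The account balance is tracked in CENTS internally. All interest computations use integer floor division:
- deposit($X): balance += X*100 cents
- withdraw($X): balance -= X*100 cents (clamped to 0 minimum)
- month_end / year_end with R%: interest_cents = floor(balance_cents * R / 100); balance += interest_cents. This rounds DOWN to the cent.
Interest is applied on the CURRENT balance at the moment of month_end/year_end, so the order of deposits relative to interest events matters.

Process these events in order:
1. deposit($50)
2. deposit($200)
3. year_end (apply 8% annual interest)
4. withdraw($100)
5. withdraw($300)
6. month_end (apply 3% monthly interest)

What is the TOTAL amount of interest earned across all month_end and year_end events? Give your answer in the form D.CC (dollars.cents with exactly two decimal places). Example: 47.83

After 1 (deposit($50)): balance=$550.00 total_interest=$0.00
After 2 (deposit($200)): balance=$750.00 total_interest=$0.00
After 3 (year_end (apply 8% annual interest)): balance=$810.00 total_interest=$60.00
After 4 (withdraw($100)): balance=$710.00 total_interest=$60.00
After 5 (withdraw($300)): balance=$410.00 total_interest=$60.00
After 6 (month_end (apply 3% monthly interest)): balance=$422.30 total_interest=$72.30

Answer: 72.30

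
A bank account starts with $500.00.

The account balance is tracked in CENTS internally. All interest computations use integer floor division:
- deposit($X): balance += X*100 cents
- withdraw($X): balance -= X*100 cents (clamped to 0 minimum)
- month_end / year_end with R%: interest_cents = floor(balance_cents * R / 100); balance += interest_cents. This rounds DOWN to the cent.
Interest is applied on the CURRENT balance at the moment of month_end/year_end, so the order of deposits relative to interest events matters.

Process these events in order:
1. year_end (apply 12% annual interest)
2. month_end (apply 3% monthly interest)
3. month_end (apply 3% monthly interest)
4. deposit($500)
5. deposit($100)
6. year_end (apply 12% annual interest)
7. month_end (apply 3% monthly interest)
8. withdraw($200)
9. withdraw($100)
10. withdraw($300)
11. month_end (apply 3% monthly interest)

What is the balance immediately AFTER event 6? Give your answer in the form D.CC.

After 1 (year_end (apply 12% annual interest)): balance=$560.00 total_interest=$60.00
After 2 (month_end (apply 3% monthly interest)): balance=$576.80 total_interest=$76.80
After 3 (month_end (apply 3% monthly interest)): balance=$594.10 total_interest=$94.10
After 4 (deposit($500)): balance=$1094.10 total_interest=$94.10
After 5 (deposit($100)): balance=$1194.10 total_interest=$94.10
After 6 (year_end (apply 12% annual interest)): balance=$1337.39 total_interest=$237.39

Answer: 1337.39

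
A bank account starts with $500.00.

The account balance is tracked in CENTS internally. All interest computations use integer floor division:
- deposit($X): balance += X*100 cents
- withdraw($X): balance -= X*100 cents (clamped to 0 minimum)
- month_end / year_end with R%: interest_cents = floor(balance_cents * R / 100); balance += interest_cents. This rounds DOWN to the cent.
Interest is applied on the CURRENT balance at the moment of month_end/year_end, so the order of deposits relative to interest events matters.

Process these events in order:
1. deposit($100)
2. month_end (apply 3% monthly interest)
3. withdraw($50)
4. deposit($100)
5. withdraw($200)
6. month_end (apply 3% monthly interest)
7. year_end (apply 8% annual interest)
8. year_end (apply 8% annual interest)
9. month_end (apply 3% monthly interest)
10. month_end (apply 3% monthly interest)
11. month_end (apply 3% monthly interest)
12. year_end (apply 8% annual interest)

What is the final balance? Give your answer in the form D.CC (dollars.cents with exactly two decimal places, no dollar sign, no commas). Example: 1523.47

Answer: 663.50

Derivation:
After 1 (deposit($100)): balance=$600.00 total_interest=$0.00
After 2 (month_end (apply 3% monthly interest)): balance=$618.00 total_interest=$18.00
After 3 (withdraw($50)): balance=$568.00 total_interest=$18.00
After 4 (deposit($100)): balance=$668.00 total_interest=$18.00
After 5 (withdraw($200)): balance=$468.00 total_interest=$18.00
After 6 (month_end (apply 3% monthly interest)): balance=$482.04 total_interest=$32.04
After 7 (year_end (apply 8% annual interest)): balance=$520.60 total_interest=$70.60
After 8 (year_end (apply 8% annual interest)): balance=$562.24 total_interest=$112.24
After 9 (month_end (apply 3% monthly interest)): balance=$579.10 total_interest=$129.10
After 10 (month_end (apply 3% monthly interest)): balance=$596.47 total_interest=$146.47
After 11 (month_end (apply 3% monthly interest)): balance=$614.36 total_interest=$164.36
After 12 (year_end (apply 8% annual interest)): balance=$663.50 total_interest=$213.50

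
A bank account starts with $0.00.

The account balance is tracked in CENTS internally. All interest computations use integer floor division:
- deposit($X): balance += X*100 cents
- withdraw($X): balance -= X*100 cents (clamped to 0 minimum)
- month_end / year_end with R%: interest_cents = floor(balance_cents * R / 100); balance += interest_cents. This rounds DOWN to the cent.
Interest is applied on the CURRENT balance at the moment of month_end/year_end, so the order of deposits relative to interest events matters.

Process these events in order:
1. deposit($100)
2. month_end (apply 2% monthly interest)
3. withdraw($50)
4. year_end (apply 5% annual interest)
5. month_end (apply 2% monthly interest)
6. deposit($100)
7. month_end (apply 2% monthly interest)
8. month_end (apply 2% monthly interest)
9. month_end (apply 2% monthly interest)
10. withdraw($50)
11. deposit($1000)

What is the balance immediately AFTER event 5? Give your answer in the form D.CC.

After 1 (deposit($100)): balance=$100.00 total_interest=$0.00
After 2 (month_end (apply 2% monthly interest)): balance=$102.00 total_interest=$2.00
After 3 (withdraw($50)): balance=$52.00 total_interest=$2.00
After 4 (year_end (apply 5% annual interest)): balance=$54.60 total_interest=$4.60
After 5 (month_end (apply 2% monthly interest)): balance=$55.69 total_interest=$5.69

Answer: 55.69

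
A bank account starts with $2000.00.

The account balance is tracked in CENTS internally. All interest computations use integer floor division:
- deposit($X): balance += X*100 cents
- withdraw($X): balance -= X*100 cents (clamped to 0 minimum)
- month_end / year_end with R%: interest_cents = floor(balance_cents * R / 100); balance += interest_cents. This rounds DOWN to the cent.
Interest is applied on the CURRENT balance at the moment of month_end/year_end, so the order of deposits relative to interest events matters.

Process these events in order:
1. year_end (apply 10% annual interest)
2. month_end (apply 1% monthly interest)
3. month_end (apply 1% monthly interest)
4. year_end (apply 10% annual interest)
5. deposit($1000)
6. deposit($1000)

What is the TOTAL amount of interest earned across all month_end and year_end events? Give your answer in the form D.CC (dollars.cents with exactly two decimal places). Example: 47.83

After 1 (year_end (apply 10% annual interest)): balance=$2200.00 total_interest=$200.00
After 2 (month_end (apply 1% monthly interest)): balance=$2222.00 total_interest=$222.00
After 3 (month_end (apply 1% monthly interest)): balance=$2244.22 total_interest=$244.22
After 4 (year_end (apply 10% annual interest)): balance=$2468.64 total_interest=$468.64
After 5 (deposit($1000)): balance=$3468.64 total_interest=$468.64
After 6 (deposit($1000)): balance=$4468.64 total_interest=$468.64

Answer: 468.64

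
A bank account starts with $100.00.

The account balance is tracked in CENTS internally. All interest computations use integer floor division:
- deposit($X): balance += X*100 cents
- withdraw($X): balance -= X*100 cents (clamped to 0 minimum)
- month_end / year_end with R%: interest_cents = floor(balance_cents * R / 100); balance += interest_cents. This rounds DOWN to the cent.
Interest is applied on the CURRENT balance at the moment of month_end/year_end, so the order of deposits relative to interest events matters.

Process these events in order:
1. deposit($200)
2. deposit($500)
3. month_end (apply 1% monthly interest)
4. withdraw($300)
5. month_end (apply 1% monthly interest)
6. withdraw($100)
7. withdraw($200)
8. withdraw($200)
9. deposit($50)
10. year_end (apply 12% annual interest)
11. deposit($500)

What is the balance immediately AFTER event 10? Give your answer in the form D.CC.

After 1 (deposit($200)): balance=$300.00 total_interest=$0.00
After 2 (deposit($500)): balance=$800.00 total_interest=$0.00
After 3 (month_end (apply 1% monthly interest)): balance=$808.00 total_interest=$8.00
After 4 (withdraw($300)): balance=$508.00 total_interest=$8.00
After 5 (month_end (apply 1% monthly interest)): balance=$513.08 total_interest=$13.08
After 6 (withdraw($100)): balance=$413.08 total_interest=$13.08
After 7 (withdraw($200)): balance=$213.08 total_interest=$13.08
After 8 (withdraw($200)): balance=$13.08 total_interest=$13.08
After 9 (deposit($50)): balance=$63.08 total_interest=$13.08
After 10 (year_end (apply 12% annual interest)): balance=$70.64 total_interest=$20.64

Answer: 70.64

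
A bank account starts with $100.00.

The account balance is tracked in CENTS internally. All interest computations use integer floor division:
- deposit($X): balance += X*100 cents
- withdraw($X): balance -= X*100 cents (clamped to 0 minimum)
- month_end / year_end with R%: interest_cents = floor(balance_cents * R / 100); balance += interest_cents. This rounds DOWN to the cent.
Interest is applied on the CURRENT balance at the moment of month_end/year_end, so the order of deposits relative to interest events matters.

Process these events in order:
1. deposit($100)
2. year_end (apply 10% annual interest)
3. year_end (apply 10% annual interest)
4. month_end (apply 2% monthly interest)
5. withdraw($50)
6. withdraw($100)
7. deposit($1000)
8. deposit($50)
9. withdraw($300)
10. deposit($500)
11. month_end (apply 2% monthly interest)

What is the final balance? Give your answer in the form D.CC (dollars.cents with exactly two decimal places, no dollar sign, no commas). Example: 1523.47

Answer: 1373.77

Derivation:
After 1 (deposit($100)): balance=$200.00 total_interest=$0.00
After 2 (year_end (apply 10% annual interest)): balance=$220.00 total_interest=$20.00
After 3 (year_end (apply 10% annual interest)): balance=$242.00 total_interest=$42.00
After 4 (month_end (apply 2% monthly interest)): balance=$246.84 total_interest=$46.84
After 5 (withdraw($50)): balance=$196.84 total_interest=$46.84
After 6 (withdraw($100)): balance=$96.84 total_interest=$46.84
After 7 (deposit($1000)): balance=$1096.84 total_interest=$46.84
After 8 (deposit($50)): balance=$1146.84 total_interest=$46.84
After 9 (withdraw($300)): balance=$846.84 total_interest=$46.84
After 10 (deposit($500)): balance=$1346.84 total_interest=$46.84
After 11 (month_end (apply 2% monthly interest)): balance=$1373.77 total_interest=$73.77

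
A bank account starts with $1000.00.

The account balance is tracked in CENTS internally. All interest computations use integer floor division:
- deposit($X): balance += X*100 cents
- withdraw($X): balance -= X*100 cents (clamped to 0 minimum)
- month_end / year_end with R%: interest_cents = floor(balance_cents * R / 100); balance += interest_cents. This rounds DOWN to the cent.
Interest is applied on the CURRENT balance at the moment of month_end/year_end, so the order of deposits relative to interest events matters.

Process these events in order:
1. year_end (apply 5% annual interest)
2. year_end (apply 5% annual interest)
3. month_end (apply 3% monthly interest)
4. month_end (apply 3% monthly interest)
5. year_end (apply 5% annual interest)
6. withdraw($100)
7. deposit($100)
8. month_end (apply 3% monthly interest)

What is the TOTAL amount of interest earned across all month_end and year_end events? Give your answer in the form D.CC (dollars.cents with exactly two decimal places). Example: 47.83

After 1 (year_end (apply 5% annual interest)): balance=$1050.00 total_interest=$50.00
After 2 (year_end (apply 5% annual interest)): balance=$1102.50 total_interest=$102.50
After 3 (month_end (apply 3% monthly interest)): balance=$1135.57 total_interest=$135.57
After 4 (month_end (apply 3% monthly interest)): balance=$1169.63 total_interest=$169.63
After 5 (year_end (apply 5% annual interest)): balance=$1228.11 total_interest=$228.11
After 6 (withdraw($100)): balance=$1128.11 total_interest=$228.11
After 7 (deposit($100)): balance=$1228.11 total_interest=$228.11
After 8 (month_end (apply 3% monthly interest)): balance=$1264.95 total_interest=$264.95

Answer: 264.95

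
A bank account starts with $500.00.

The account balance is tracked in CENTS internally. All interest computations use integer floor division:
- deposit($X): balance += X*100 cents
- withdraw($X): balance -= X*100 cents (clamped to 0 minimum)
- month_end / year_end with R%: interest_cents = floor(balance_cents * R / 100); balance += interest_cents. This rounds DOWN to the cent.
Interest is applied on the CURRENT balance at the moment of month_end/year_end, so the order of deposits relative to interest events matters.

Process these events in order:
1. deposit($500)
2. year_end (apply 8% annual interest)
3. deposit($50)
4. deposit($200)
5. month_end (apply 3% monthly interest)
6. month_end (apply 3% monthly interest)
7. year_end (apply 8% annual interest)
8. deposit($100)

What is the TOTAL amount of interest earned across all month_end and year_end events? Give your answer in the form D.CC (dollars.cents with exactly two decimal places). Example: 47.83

After 1 (deposit($500)): balance=$1000.00 total_interest=$0.00
After 2 (year_end (apply 8% annual interest)): balance=$1080.00 total_interest=$80.00
After 3 (deposit($50)): balance=$1130.00 total_interest=$80.00
After 4 (deposit($200)): balance=$1330.00 total_interest=$80.00
After 5 (month_end (apply 3% monthly interest)): balance=$1369.90 total_interest=$119.90
After 6 (month_end (apply 3% monthly interest)): balance=$1410.99 total_interest=$160.99
After 7 (year_end (apply 8% annual interest)): balance=$1523.86 total_interest=$273.86
After 8 (deposit($100)): balance=$1623.86 total_interest=$273.86

Answer: 273.86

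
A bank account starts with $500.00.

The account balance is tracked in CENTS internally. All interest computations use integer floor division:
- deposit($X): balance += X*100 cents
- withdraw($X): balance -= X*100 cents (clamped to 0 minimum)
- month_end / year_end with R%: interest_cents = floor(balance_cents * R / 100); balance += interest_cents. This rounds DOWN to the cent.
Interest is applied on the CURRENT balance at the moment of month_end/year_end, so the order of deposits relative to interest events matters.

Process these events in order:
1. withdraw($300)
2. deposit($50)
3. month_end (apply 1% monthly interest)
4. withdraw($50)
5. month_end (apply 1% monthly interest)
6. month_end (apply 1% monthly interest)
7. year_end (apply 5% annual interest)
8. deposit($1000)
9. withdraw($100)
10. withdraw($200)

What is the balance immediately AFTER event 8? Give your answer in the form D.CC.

After 1 (withdraw($300)): balance=$200.00 total_interest=$0.00
After 2 (deposit($50)): balance=$250.00 total_interest=$0.00
After 3 (month_end (apply 1% monthly interest)): balance=$252.50 total_interest=$2.50
After 4 (withdraw($50)): balance=$202.50 total_interest=$2.50
After 5 (month_end (apply 1% monthly interest)): balance=$204.52 total_interest=$4.52
After 6 (month_end (apply 1% monthly interest)): balance=$206.56 total_interest=$6.56
After 7 (year_end (apply 5% annual interest)): balance=$216.88 total_interest=$16.88
After 8 (deposit($1000)): balance=$1216.88 total_interest=$16.88

Answer: 1216.88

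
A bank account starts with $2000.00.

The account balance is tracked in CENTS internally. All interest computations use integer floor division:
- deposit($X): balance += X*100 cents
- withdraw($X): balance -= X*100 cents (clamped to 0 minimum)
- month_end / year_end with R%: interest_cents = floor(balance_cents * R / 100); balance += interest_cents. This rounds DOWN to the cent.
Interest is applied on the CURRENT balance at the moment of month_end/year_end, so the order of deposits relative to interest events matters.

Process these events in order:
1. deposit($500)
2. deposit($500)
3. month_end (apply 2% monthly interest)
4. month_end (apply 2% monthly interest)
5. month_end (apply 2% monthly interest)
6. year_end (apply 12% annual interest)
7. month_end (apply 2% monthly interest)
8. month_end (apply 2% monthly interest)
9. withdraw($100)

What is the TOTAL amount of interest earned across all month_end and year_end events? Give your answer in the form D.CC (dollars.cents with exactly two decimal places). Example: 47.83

After 1 (deposit($500)): balance=$2500.00 total_interest=$0.00
After 2 (deposit($500)): balance=$3000.00 total_interest=$0.00
After 3 (month_end (apply 2% monthly interest)): balance=$3060.00 total_interest=$60.00
After 4 (month_end (apply 2% monthly interest)): balance=$3121.20 total_interest=$121.20
After 5 (month_end (apply 2% monthly interest)): balance=$3183.62 total_interest=$183.62
After 6 (year_end (apply 12% annual interest)): balance=$3565.65 total_interest=$565.65
After 7 (month_end (apply 2% monthly interest)): balance=$3636.96 total_interest=$636.96
After 8 (month_end (apply 2% monthly interest)): balance=$3709.69 total_interest=$709.69
After 9 (withdraw($100)): balance=$3609.69 total_interest=$709.69

Answer: 709.69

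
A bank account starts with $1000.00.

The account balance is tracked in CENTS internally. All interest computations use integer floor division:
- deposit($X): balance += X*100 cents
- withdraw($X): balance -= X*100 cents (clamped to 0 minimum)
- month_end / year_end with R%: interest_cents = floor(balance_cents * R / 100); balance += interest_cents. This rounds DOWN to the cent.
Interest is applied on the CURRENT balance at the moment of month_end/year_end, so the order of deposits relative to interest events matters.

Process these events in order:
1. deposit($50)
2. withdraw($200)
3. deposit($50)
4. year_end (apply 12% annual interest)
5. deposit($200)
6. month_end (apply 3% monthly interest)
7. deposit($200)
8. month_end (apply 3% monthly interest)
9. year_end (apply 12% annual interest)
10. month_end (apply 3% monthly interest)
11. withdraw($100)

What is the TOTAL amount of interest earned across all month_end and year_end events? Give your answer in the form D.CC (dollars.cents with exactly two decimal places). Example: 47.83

After 1 (deposit($50)): balance=$1050.00 total_interest=$0.00
After 2 (withdraw($200)): balance=$850.00 total_interest=$0.00
After 3 (deposit($50)): balance=$900.00 total_interest=$0.00
After 4 (year_end (apply 12% annual interest)): balance=$1008.00 total_interest=$108.00
After 5 (deposit($200)): balance=$1208.00 total_interest=$108.00
After 6 (month_end (apply 3% monthly interest)): balance=$1244.24 total_interest=$144.24
After 7 (deposit($200)): balance=$1444.24 total_interest=$144.24
After 8 (month_end (apply 3% monthly interest)): balance=$1487.56 total_interest=$187.56
After 9 (year_end (apply 12% annual interest)): balance=$1666.06 total_interest=$366.06
After 10 (month_end (apply 3% monthly interest)): balance=$1716.04 total_interest=$416.04
After 11 (withdraw($100)): balance=$1616.04 total_interest=$416.04

Answer: 416.04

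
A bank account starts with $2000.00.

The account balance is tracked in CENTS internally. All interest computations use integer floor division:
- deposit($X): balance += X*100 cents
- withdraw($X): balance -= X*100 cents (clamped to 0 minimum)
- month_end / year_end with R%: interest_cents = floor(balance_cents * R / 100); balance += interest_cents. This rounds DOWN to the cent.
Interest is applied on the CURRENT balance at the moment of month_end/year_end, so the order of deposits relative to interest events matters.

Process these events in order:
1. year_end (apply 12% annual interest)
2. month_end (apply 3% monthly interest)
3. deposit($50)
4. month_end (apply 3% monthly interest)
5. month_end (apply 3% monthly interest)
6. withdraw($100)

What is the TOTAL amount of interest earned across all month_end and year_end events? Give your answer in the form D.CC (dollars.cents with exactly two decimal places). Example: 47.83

After 1 (year_end (apply 12% annual interest)): balance=$2240.00 total_interest=$240.00
After 2 (month_end (apply 3% monthly interest)): balance=$2307.20 total_interest=$307.20
After 3 (deposit($50)): balance=$2357.20 total_interest=$307.20
After 4 (month_end (apply 3% monthly interest)): balance=$2427.91 total_interest=$377.91
After 5 (month_end (apply 3% monthly interest)): balance=$2500.74 total_interest=$450.74
After 6 (withdraw($100)): balance=$2400.74 total_interest=$450.74

Answer: 450.74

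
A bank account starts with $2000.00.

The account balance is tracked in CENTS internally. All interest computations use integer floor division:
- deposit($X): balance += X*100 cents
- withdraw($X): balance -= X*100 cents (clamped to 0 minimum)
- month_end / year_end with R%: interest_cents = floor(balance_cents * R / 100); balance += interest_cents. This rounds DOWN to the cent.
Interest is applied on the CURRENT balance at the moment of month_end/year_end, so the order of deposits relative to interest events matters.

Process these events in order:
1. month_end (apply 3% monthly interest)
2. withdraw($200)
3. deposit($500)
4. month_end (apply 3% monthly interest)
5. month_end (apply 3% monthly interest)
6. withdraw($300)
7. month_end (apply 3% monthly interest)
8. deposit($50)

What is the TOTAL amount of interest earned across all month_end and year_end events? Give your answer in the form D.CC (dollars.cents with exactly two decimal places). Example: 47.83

Answer: 269.83

Derivation:
After 1 (month_end (apply 3% monthly interest)): balance=$2060.00 total_interest=$60.00
After 2 (withdraw($200)): balance=$1860.00 total_interest=$60.00
After 3 (deposit($500)): balance=$2360.00 total_interest=$60.00
After 4 (month_end (apply 3% monthly interest)): balance=$2430.80 total_interest=$130.80
After 5 (month_end (apply 3% monthly interest)): balance=$2503.72 total_interest=$203.72
After 6 (withdraw($300)): balance=$2203.72 total_interest=$203.72
After 7 (month_end (apply 3% monthly interest)): balance=$2269.83 total_interest=$269.83
After 8 (deposit($50)): balance=$2319.83 total_interest=$269.83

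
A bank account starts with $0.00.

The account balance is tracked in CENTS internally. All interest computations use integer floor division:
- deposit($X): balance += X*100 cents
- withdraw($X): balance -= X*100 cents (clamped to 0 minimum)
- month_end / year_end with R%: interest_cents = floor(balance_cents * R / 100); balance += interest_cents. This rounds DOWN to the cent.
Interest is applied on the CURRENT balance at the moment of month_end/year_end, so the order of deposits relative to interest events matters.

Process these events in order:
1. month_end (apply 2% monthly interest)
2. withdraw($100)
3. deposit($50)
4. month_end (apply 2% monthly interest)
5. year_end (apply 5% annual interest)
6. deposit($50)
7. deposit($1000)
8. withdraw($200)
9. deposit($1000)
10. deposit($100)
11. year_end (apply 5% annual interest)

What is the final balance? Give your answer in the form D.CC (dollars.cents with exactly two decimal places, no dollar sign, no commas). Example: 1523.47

Answer: 2103.72

Derivation:
After 1 (month_end (apply 2% monthly interest)): balance=$0.00 total_interest=$0.00
After 2 (withdraw($100)): balance=$0.00 total_interest=$0.00
After 3 (deposit($50)): balance=$50.00 total_interest=$0.00
After 4 (month_end (apply 2% monthly interest)): balance=$51.00 total_interest=$1.00
After 5 (year_end (apply 5% annual interest)): balance=$53.55 total_interest=$3.55
After 6 (deposit($50)): balance=$103.55 total_interest=$3.55
After 7 (deposit($1000)): balance=$1103.55 total_interest=$3.55
After 8 (withdraw($200)): balance=$903.55 total_interest=$3.55
After 9 (deposit($1000)): balance=$1903.55 total_interest=$3.55
After 10 (deposit($100)): balance=$2003.55 total_interest=$3.55
After 11 (year_end (apply 5% annual interest)): balance=$2103.72 total_interest=$103.72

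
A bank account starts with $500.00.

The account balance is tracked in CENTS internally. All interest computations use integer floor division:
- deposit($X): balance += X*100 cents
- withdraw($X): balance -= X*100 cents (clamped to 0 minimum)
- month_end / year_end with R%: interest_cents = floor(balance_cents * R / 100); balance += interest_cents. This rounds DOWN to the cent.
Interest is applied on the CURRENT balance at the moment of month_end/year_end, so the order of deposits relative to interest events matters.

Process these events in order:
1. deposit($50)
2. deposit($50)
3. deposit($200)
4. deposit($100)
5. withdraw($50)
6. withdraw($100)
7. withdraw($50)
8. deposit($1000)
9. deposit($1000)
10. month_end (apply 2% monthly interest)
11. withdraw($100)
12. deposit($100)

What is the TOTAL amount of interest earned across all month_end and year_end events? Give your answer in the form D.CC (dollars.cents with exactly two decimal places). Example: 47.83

After 1 (deposit($50)): balance=$550.00 total_interest=$0.00
After 2 (deposit($50)): balance=$600.00 total_interest=$0.00
After 3 (deposit($200)): balance=$800.00 total_interest=$0.00
After 4 (deposit($100)): balance=$900.00 total_interest=$0.00
After 5 (withdraw($50)): balance=$850.00 total_interest=$0.00
After 6 (withdraw($100)): balance=$750.00 total_interest=$0.00
After 7 (withdraw($50)): balance=$700.00 total_interest=$0.00
After 8 (deposit($1000)): balance=$1700.00 total_interest=$0.00
After 9 (deposit($1000)): balance=$2700.00 total_interest=$0.00
After 10 (month_end (apply 2% monthly interest)): balance=$2754.00 total_interest=$54.00
After 11 (withdraw($100)): balance=$2654.00 total_interest=$54.00
After 12 (deposit($100)): balance=$2754.00 total_interest=$54.00

Answer: 54.00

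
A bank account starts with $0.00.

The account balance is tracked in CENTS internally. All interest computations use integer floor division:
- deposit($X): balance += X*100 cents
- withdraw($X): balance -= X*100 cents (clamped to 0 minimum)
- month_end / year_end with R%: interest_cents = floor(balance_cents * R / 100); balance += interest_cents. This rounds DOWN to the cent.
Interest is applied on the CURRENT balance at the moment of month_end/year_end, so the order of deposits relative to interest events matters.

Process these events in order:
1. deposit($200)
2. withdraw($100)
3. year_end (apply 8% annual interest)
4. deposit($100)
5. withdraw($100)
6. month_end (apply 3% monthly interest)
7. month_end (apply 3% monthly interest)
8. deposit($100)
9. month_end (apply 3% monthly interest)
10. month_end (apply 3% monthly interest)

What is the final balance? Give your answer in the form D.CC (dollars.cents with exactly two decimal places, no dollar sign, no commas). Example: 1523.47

Answer: 227.63

Derivation:
After 1 (deposit($200)): balance=$200.00 total_interest=$0.00
After 2 (withdraw($100)): balance=$100.00 total_interest=$0.00
After 3 (year_end (apply 8% annual interest)): balance=$108.00 total_interest=$8.00
After 4 (deposit($100)): balance=$208.00 total_interest=$8.00
After 5 (withdraw($100)): balance=$108.00 total_interest=$8.00
After 6 (month_end (apply 3% monthly interest)): balance=$111.24 total_interest=$11.24
After 7 (month_end (apply 3% monthly interest)): balance=$114.57 total_interest=$14.57
After 8 (deposit($100)): balance=$214.57 total_interest=$14.57
After 9 (month_end (apply 3% monthly interest)): balance=$221.00 total_interest=$21.00
After 10 (month_end (apply 3% monthly interest)): balance=$227.63 total_interest=$27.63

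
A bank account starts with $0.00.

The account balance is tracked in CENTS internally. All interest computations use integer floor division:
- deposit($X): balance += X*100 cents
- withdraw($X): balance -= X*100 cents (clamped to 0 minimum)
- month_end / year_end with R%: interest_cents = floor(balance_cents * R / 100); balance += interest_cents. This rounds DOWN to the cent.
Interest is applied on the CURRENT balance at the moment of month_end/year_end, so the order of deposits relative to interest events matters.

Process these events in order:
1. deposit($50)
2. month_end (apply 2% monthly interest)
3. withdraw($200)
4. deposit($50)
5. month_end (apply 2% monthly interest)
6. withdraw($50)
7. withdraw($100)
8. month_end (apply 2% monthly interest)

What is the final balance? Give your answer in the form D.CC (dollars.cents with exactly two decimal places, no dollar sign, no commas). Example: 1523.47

Answer: 0.00

Derivation:
After 1 (deposit($50)): balance=$50.00 total_interest=$0.00
After 2 (month_end (apply 2% monthly interest)): balance=$51.00 total_interest=$1.00
After 3 (withdraw($200)): balance=$0.00 total_interest=$1.00
After 4 (deposit($50)): balance=$50.00 total_interest=$1.00
After 5 (month_end (apply 2% monthly interest)): balance=$51.00 total_interest=$2.00
After 6 (withdraw($50)): balance=$1.00 total_interest=$2.00
After 7 (withdraw($100)): balance=$0.00 total_interest=$2.00
After 8 (month_end (apply 2% monthly interest)): balance=$0.00 total_interest=$2.00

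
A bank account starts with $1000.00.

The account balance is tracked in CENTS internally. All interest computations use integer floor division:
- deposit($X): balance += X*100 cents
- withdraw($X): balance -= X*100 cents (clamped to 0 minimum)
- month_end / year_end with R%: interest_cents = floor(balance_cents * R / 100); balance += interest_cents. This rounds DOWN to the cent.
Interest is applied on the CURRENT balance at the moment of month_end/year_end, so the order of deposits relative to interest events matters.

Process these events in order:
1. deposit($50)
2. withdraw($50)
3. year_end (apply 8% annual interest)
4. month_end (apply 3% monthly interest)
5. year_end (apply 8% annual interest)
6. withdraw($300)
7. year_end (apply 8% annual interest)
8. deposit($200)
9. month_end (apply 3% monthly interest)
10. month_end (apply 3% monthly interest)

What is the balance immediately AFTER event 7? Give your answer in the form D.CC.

After 1 (deposit($50)): balance=$1050.00 total_interest=$0.00
After 2 (withdraw($50)): balance=$1000.00 total_interest=$0.00
After 3 (year_end (apply 8% annual interest)): balance=$1080.00 total_interest=$80.00
After 4 (month_end (apply 3% monthly interest)): balance=$1112.40 total_interest=$112.40
After 5 (year_end (apply 8% annual interest)): balance=$1201.39 total_interest=$201.39
After 6 (withdraw($300)): balance=$901.39 total_interest=$201.39
After 7 (year_end (apply 8% annual interest)): balance=$973.50 total_interest=$273.50

Answer: 973.50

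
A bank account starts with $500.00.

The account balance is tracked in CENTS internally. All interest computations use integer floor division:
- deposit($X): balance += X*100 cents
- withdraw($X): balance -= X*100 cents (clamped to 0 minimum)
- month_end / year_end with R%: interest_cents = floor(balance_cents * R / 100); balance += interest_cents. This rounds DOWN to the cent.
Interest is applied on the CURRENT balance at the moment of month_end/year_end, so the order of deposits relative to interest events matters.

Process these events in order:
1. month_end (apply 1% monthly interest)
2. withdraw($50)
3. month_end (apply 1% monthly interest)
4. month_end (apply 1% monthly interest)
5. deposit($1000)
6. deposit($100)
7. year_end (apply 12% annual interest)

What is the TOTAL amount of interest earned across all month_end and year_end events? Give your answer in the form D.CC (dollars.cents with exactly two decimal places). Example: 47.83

After 1 (month_end (apply 1% monthly interest)): balance=$505.00 total_interest=$5.00
After 2 (withdraw($50)): balance=$455.00 total_interest=$5.00
After 3 (month_end (apply 1% monthly interest)): balance=$459.55 total_interest=$9.55
After 4 (month_end (apply 1% monthly interest)): balance=$464.14 total_interest=$14.14
After 5 (deposit($1000)): balance=$1464.14 total_interest=$14.14
After 6 (deposit($100)): balance=$1564.14 total_interest=$14.14
After 7 (year_end (apply 12% annual interest)): balance=$1751.83 total_interest=$201.83

Answer: 201.83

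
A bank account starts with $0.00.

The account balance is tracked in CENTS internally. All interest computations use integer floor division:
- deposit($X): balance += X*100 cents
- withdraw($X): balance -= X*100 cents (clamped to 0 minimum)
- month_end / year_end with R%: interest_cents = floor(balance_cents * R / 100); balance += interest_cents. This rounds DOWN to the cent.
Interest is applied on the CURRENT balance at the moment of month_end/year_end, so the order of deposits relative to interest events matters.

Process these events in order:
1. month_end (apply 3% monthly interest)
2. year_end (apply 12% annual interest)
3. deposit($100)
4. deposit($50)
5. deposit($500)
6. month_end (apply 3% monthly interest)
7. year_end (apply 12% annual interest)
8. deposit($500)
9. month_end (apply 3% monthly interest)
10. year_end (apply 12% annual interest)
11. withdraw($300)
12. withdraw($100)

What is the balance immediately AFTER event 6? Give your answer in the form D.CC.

Answer: 669.50

Derivation:
After 1 (month_end (apply 3% monthly interest)): balance=$0.00 total_interest=$0.00
After 2 (year_end (apply 12% annual interest)): balance=$0.00 total_interest=$0.00
After 3 (deposit($100)): balance=$100.00 total_interest=$0.00
After 4 (deposit($50)): balance=$150.00 total_interest=$0.00
After 5 (deposit($500)): balance=$650.00 total_interest=$0.00
After 6 (month_end (apply 3% monthly interest)): balance=$669.50 total_interest=$19.50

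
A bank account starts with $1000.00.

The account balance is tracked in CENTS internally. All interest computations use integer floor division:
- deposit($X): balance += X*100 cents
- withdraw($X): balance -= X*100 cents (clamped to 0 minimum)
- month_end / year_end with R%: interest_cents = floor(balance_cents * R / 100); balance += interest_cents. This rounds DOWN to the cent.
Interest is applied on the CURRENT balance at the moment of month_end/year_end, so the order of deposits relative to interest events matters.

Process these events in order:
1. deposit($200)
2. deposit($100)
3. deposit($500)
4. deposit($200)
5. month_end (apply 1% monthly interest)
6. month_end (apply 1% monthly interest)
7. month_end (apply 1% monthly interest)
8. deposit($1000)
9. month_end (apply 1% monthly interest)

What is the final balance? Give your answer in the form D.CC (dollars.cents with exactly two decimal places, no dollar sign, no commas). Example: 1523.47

After 1 (deposit($200)): balance=$1200.00 total_interest=$0.00
After 2 (deposit($100)): balance=$1300.00 total_interest=$0.00
After 3 (deposit($500)): balance=$1800.00 total_interest=$0.00
After 4 (deposit($200)): balance=$2000.00 total_interest=$0.00
After 5 (month_end (apply 1% monthly interest)): balance=$2020.00 total_interest=$20.00
After 6 (month_end (apply 1% monthly interest)): balance=$2040.20 total_interest=$40.20
After 7 (month_end (apply 1% monthly interest)): balance=$2060.60 total_interest=$60.60
After 8 (deposit($1000)): balance=$3060.60 total_interest=$60.60
After 9 (month_end (apply 1% monthly interest)): balance=$3091.20 total_interest=$91.20

Answer: 3091.20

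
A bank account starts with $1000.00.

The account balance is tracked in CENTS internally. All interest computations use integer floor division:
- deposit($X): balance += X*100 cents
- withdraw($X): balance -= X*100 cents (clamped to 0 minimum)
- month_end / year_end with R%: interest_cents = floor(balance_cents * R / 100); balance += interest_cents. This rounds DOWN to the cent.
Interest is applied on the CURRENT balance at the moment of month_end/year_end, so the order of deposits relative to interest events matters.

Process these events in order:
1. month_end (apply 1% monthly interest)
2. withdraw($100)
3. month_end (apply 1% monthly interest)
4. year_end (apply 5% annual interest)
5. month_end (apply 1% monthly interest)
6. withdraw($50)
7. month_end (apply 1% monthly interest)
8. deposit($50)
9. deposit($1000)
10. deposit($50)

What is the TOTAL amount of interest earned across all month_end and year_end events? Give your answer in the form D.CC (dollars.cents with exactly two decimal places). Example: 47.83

Answer: 83.94

Derivation:
After 1 (month_end (apply 1% monthly interest)): balance=$1010.00 total_interest=$10.00
After 2 (withdraw($100)): balance=$910.00 total_interest=$10.00
After 3 (month_end (apply 1% monthly interest)): balance=$919.10 total_interest=$19.10
After 4 (year_end (apply 5% annual interest)): balance=$965.05 total_interest=$65.05
After 5 (month_end (apply 1% monthly interest)): balance=$974.70 total_interest=$74.70
After 6 (withdraw($50)): balance=$924.70 total_interest=$74.70
After 7 (month_end (apply 1% monthly interest)): balance=$933.94 total_interest=$83.94
After 8 (deposit($50)): balance=$983.94 total_interest=$83.94
After 9 (deposit($1000)): balance=$1983.94 total_interest=$83.94
After 10 (deposit($50)): balance=$2033.94 total_interest=$83.94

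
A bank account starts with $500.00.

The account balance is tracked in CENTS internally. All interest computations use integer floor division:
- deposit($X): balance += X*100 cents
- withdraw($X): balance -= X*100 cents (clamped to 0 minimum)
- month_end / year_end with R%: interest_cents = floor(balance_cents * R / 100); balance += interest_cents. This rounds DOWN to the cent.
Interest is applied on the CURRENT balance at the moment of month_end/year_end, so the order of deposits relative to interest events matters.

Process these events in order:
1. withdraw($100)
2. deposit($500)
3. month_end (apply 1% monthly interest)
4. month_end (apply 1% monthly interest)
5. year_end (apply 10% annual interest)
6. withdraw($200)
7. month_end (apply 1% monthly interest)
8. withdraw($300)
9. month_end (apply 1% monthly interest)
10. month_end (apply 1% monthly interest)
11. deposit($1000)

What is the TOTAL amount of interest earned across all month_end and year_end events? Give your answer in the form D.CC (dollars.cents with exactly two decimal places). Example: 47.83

Answer: 128.38

Derivation:
After 1 (withdraw($100)): balance=$400.00 total_interest=$0.00
After 2 (deposit($500)): balance=$900.00 total_interest=$0.00
After 3 (month_end (apply 1% monthly interest)): balance=$909.00 total_interest=$9.00
After 4 (month_end (apply 1% monthly interest)): balance=$918.09 total_interest=$18.09
After 5 (year_end (apply 10% annual interest)): balance=$1009.89 total_interest=$109.89
After 6 (withdraw($200)): balance=$809.89 total_interest=$109.89
After 7 (month_end (apply 1% monthly interest)): balance=$817.98 total_interest=$117.98
After 8 (withdraw($300)): balance=$517.98 total_interest=$117.98
After 9 (month_end (apply 1% monthly interest)): balance=$523.15 total_interest=$123.15
After 10 (month_end (apply 1% monthly interest)): balance=$528.38 total_interest=$128.38
After 11 (deposit($1000)): balance=$1528.38 total_interest=$128.38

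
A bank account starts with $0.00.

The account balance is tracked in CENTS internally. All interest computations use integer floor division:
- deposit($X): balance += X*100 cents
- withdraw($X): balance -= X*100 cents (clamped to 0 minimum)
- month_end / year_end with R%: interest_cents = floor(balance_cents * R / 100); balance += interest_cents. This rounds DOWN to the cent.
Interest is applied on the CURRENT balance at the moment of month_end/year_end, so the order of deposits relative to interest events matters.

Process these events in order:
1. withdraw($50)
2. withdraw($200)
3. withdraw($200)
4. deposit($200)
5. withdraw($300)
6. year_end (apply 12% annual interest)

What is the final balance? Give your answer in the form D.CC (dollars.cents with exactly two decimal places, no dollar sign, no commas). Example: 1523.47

After 1 (withdraw($50)): balance=$0.00 total_interest=$0.00
After 2 (withdraw($200)): balance=$0.00 total_interest=$0.00
After 3 (withdraw($200)): balance=$0.00 total_interest=$0.00
After 4 (deposit($200)): balance=$200.00 total_interest=$0.00
After 5 (withdraw($300)): balance=$0.00 total_interest=$0.00
After 6 (year_end (apply 12% annual interest)): balance=$0.00 total_interest=$0.00

Answer: 0.00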